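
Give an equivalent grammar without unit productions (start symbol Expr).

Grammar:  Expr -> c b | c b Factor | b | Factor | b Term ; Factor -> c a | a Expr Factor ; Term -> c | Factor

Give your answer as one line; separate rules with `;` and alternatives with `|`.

Unit pairs: Expr ⇒* {Factor}; Term ⇒* {Factor}.
For each unit pair (A, B), copy every non-unit production of B to A, then drop all unit productions.

Expr -> c a | a Expr Factor | c b | c b Factor | b | b Term; Factor -> c a | a Expr Factor; Term -> c | c a | a Expr Factor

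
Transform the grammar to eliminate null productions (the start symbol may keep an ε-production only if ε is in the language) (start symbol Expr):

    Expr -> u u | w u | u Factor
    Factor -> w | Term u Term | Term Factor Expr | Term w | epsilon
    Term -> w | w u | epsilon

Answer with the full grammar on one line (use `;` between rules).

Expr -> u u | w u | u Factor | u; Factor -> w | Term u Term | Term u | u Term | u | Term Factor Expr | Term Expr | Factor Expr | Expr | Term w; Term -> w | w u

The nullable symbols are {Factor, Term}.
ε ∉ L(G), so no ε-production is kept.
Add the nullable-subset variants: Expr → u Factor gives u Factor | u. Factor → Term u Term gives Term u Term | Term u | u Term | u. Factor → Term Factor Expr gives Term Factor Expr | Term Expr | Factor Expr | Expr.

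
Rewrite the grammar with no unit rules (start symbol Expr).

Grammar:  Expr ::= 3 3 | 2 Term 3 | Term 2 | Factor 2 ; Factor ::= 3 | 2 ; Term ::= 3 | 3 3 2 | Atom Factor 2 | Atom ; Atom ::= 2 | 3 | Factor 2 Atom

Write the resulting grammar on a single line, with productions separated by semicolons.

Unit pairs: Term ⇒* {Atom}.
For every A with A ⇒* B via unit rules, add B's non-unit alternatives to A; then delete every rule of the form X → Y.

Expr ::= 3 3 | 2 Term 3 | Term 2 | Factor 2; Factor ::= 3 | 2; Term ::= 3 | 3 3 2 | Atom Factor 2 | 2 | Factor 2 Atom; Atom ::= 2 | 3 | Factor 2 Atom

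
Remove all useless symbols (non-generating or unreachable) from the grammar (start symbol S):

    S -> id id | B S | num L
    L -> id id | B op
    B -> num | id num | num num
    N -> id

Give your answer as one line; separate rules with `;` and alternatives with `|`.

S -> id id | B S | num L; L -> id id | B op; B -> num | id num | num num

Generating nonterminals: {B, L, N, S}.
Reachable from S after that: {B, L, S}.
Removed useless symbols: {N} and every production mentioning them.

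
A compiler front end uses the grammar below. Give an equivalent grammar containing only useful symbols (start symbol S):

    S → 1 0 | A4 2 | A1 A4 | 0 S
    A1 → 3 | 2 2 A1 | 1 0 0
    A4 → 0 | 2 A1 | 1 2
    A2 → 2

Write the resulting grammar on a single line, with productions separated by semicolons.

S → 1 0 | A4 2 | A1 A4 | 0 S; A1 → 3 | 2 2 A1 | 1 0 0; A4 → 0 | 2 A1 | 1 2

Generating nonterminals: {A1, A2, A4, S}.
Reachable from S after that: {A1, A4, S}.
Removed useless symbols: {A2} and every production mentioning them.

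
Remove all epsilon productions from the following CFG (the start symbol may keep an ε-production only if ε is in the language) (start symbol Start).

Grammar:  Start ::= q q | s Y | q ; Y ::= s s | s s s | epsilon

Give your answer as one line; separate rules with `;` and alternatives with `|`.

Nullable set = {Y}.
ε ∉ L(G), so no ε-production is kept.
For each production, add variants omitting each subset of nullable occurrences: Start → s Y gives s Y | s.

Start ::= q q | s Y | s | q; Y ::= s s | s s s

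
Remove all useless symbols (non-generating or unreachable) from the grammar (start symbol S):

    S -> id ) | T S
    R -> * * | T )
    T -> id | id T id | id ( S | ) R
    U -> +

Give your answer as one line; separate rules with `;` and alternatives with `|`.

S -> id ) | T S; R -> * * | T ); T -> id | id T id | id ( S | ) R

Generating nonterminals: {R, S, T, U}.
Reachable from S after that: {R, S, T}.
Removed useless symbols: {U} and every production mentioning them.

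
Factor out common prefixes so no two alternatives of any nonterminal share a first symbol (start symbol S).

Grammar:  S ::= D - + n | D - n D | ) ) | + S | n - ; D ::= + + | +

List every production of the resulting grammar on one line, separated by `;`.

S ::= ) ) | + S | n - | D - S'; D ::= + D'; S' ::= + n | n D; D' ::= + | eps

S has alternatives sharing prefix 'D -': factor to S → D - S' with S' → + n | n D.
D has alternatives sharing prefix '+': factor to D → + D' with D' → + | ε.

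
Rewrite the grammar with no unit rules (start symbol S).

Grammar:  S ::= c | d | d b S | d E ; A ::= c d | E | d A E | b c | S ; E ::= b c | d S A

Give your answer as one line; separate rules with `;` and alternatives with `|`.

S ::= c | d | d b S | d E; A ::= b c | d S A | c | d | d b S | d E | c d | d A E; E ::= b c | d S A

Unit pairs: A ⇒* {E, S}.
For each unit pair (A, B), copy every non-unit production of B to A, then drop all unit productions.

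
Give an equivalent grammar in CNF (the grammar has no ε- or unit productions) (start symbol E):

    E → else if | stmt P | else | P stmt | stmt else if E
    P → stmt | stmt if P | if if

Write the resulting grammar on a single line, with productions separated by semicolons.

E → X1 X2 | X3 P | else | P X3 | X3 Y1; P → stmt | X3 Y3 | X2 X2; X1 → else; X2 → if; X3 → stmt; Y1 → X1 Y2; Y2 → X2 E; Y3 → X2 P

Introduce a nonterminal for each terminal appearing in a rule of length ≥ 2: X1 → else, X2 → if, X3 → stmt.
Binarize each right-hand side of length ≥ 3 by chaining fresh nonterminals (Y1, Y2, …): affected rules were E → X3 X1 X2 E; P → X3 X2 P.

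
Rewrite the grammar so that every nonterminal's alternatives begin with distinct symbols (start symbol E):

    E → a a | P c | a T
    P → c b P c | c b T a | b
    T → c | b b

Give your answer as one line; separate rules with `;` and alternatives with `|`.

E has alternatives sharing prefix 'a': factor to E → a E' with E' → a | T.
P has alternatives sharing prefix 'c b': factor to P → c b P' with P' → P c | T a.

E → P c | a E'; P → b | c b P'; T → c | b b; E' → a | T; P' → P c | T a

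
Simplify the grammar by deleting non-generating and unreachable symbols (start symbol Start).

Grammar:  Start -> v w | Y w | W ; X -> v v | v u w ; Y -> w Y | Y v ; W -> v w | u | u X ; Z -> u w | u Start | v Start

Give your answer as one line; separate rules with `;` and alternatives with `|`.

Start -> v w | W; X -> v v | v u w; W -> v w | u | u X

Generating nonterminals: {Start, W, X, Z}.
Reachable from Start after that: {Start, W, X}.
Removed useless symbols: {Y, Z} and every production mentioning them.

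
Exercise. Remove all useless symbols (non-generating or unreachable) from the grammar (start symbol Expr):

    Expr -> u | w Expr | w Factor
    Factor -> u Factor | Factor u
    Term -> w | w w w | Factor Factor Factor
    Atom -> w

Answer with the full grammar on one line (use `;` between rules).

Expr -> u | w Expr

Generating nonterminals: {Atom, Expr, Term}.
Reachable from Expr after that: {Expr}.
Removed useless symbols: {Atom, Factor, Term} and every production mentioning them.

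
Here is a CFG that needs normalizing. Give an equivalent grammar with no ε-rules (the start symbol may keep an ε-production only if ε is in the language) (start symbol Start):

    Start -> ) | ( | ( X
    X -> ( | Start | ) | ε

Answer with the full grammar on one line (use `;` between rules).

Start -> ) | ( | ( X; X -> ( | Start | )

The nullable symbols are {X}.
ε ∉ L(G), so no ε-production is kept.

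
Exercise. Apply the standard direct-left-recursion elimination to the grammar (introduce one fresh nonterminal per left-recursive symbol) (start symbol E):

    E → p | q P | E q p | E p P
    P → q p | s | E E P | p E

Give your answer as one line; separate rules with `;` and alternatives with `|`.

E → p E' | q P E'; P → q p | s | E E P | p E; E' → q p E' | p P E' | ε

Left recursion appears on E.
For E: α = {q p, p P}, β = {p, q P}. Rewrite as E → β E' and E' → α E' | ε.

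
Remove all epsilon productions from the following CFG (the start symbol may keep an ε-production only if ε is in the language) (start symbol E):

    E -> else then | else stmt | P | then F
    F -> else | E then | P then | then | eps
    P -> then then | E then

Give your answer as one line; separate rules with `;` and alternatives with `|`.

E -> else then | else stmt | P | then F | then; F -> else | E then | P then | then; P -> then then | E then

Nullable set = {F}.
ε ∉ L(G), so no ε-production is kept.
Add the nullable-subset variants: E → then F gives then F | then.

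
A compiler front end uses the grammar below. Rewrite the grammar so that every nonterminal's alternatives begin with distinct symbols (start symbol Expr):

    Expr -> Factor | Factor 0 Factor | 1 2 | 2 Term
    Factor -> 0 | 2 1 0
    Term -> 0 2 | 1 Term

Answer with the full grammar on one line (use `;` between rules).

Expr -> 1 2 | 2 Term | Factor Expr1; Factor -> 0 | 2 1 0; Term -> 0 2 | 1 Term; Expr1 -> epsilon | 0 Factor

Expr has alternatives sharing prefix 'Factor': factor to Expr → Factor Expr1 with Expr1 → ε | 0 Factor.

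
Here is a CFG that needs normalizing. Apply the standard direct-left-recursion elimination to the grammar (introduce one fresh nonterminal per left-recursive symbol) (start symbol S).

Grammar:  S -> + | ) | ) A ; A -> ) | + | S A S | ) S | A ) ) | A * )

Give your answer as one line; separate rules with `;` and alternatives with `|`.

Left recursion appears on A.
For A: α = {) ), * )}, β = {), +, S A S, ) S}. Rewrite as A → β A' and A' → α A' | ε.

S -> + | ) | ) A; A -> ) A' | + A' | S A S A' | ) S A'; A' -> ) ) A' | * ) A' | ε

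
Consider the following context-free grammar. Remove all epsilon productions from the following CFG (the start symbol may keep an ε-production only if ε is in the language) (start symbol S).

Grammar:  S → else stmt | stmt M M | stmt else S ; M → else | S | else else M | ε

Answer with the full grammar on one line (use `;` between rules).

S → else stmt | stmt M M | stmt M | stmt | stmt else S; M → else | S | else else M | else else

Nullable set = {M}.
ε ∉ L(G), so no ε-production is kept.
For each production, add variants omitting each subset of nullable occurrences: S → stmt M M gives stmt M M | stmt M | stmt. M → else else M gives else else M | else else.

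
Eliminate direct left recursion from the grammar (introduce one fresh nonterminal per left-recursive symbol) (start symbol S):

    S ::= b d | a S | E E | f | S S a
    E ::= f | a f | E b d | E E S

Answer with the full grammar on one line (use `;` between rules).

S, E are directly left-recursive.
For S: α = {S a}, β = {b d, a S, E E, f}. Rewrite as S → β S' and S' → α S' | ε.
For E: α = {b d, E S}, β = {f, a f}. Rewrite as E → β E' and E' → α E' | ε.

S ::= b d S' | a S S' | E E S' | f S'; E ::= f E' | a f E'; S' ::= S a S' | eps; E' ::= b d E' | E S E' | eps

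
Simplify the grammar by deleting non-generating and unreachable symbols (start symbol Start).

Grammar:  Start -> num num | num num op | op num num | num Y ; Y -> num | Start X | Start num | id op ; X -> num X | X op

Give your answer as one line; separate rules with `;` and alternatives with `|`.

Generating nonterminals: {Start, Y}.
Reachable from Start after that: {Start, Y}.
Removed useless symbols: {X} and every production mentioning them.

Start -> num num | num num op | op num num | num Y; Y -> num | Start num | id op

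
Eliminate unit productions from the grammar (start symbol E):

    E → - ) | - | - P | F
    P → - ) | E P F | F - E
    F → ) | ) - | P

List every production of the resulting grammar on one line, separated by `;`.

Unit pairs: E ⇒* {F, P}; F ⇒* {P}.
Replace each nonterminal's rules with the union of the non-unit rules of every nonterminal it unit-derives.

E → - ) | - | - P | ) | ) - | E P F | F - E; P → - ) | E P F | F - E; F → ) | ) - | - ) | E P F | F - E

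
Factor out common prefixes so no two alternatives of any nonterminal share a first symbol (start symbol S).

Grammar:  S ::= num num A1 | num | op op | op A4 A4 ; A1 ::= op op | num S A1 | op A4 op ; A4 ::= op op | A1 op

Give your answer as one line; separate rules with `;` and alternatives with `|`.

S ::= num S' | op S''; A1 ::= num S A1 | op A1'; A4 ::= op op | A1 op; S' ::= num A1 | epsilon; S'' ::= op | A4 A4; A1' ::= op | A4 op

S has alternatives sharing prefix 'num': factor to S → num S' with S' → num A1 | ε.
S has alternatives sharing prefix 'op': factor to S → op S'' with S'' → op | A4 A4.
A1 has alternatives sharing prefix 'op': factor to A1 → op A1' with A1' → op | A4 op.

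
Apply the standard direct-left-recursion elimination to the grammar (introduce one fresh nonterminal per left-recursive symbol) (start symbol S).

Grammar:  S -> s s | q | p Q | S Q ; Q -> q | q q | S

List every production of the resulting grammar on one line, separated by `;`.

S -> s s S' | q S' | p Q S'; Q -> q | q q | S; S' -> Q S' | ε

S is directly left-recursive.
For S: α = {Q}, β = {s s, q, p Q}. Rewrite as S → β S' and S' → α S' | ε.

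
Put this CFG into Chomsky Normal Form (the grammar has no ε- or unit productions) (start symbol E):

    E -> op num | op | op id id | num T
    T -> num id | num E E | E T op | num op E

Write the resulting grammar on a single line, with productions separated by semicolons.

Introduce a nonterminal for each terminal appearing in a rule of length ≥ 2: X1 → op, X2 → num, X3 → id.
Binarize each right-hand side of length ≥ 3 by chaining fresh nonterminals (Y1, Y2, …): affected rules were E → X1 X3 X3; T → X2 E E; T → E T X1; T → X2 X1 E.

E -> X1 X2 | op | X1 Y1 | X2 T; T -> X2 X3 | X2 Y2 | E Y3 | X2 Y4; X1 -> op; X2 -> num; X3 -> id; Y1 -> X3 X3; Y2 -> E E; Y3 -> T X1; Y4 -> X1 E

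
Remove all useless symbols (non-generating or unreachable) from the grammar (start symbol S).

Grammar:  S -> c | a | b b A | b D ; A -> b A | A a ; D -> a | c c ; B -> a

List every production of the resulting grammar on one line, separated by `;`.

Generating nonterminals: {B, D, S}.
Reachable from S after that: {D, S}.
Removed useless symbols: {A, B} and every production mentioning them.

S -> c | a | b D; D -> a | c c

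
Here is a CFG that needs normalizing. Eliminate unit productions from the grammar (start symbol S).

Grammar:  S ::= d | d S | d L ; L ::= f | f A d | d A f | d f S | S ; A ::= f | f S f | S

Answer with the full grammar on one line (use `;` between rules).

S ::= d | d S | d L; L ::= f | f A d | d A f | d f S | d | d S | d L; A ::= d | d S | d L | f | f S f

Unit pairs: A ⇒* {S}; L ⇒* {S}.
For every A with A ⇒* B via unit rules, add B's non-unit alternatives to A; then delete every rule of the form X → Y.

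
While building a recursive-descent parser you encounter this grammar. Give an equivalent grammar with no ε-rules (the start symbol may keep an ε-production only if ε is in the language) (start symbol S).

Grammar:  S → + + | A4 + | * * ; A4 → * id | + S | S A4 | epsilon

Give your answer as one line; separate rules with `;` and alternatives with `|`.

S → + + | A4 + | + | * *; A4 → * id | + S | S A4 | S

Nullable nonterminals: {A4}.
ε ∉ L(G), so no ε-production is kept.
For each production, add variants omitting each subset of nullable occurrences: S → A4 + gives A4 + | +. A4 → S A4 gives S A4 | S.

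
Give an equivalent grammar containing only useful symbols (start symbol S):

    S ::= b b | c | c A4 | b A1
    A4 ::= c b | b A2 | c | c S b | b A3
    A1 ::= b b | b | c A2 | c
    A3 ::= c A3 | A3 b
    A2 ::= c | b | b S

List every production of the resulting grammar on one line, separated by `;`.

S ::= b b | c | c A4 | b A1; A4 ::= c b | b A2 | c | c S b; A1 ::= b b | b | c A2 | c; A2 ::= c | b | b S

Generating nonterminals: {A1, A2, A4, S}.
Reachable from S after that: {A1, A2, A4, S}.
Removed useless symbols: {A3} and every production mentioning them.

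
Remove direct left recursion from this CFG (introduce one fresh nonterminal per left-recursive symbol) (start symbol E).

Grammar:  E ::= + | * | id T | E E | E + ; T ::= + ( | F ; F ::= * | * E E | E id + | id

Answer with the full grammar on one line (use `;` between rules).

E ::= + E' | * E' | id T E'; T ::= + ( | F; F ::= * | * E E | E id + | id; E' ::= E E' | + E' | ε

E is directly left-recursive.
For E: α = {E, +}, β = {+, *, id T}. Rewrite as E → β E' and E' → α E' | ε.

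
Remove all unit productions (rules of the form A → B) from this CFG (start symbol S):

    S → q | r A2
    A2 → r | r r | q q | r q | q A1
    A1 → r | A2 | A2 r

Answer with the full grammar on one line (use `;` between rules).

Unit pairs: A1 ⇒* {A2}.
Replace each nonterminal's rules with the union of the non-unit rules of every nonterminal it unit-derives.

S → q | r A2; A2 → r | r r | q q | r q | q A1; A1 → r | r r | q q | r q | q A1 | A2 r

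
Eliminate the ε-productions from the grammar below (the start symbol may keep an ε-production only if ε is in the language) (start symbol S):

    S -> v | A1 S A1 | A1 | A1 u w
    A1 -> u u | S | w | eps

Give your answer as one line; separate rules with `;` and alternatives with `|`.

S -> v | A1 S A1 | A1 S | A1 A1 | A1 | S A1 | A1 u w | u w | eps; A1 -> u u | S | w

Nullable set = {A1, S}.
ε ∈ L(G) since S is nullable, so keep S → ε.
Add the nullable-subset variants: S → A1 S A1 gives A1 S A1 | A1 S | A1 A1 | A1 | S A1. S → A1 u w gives A1 u w | u w.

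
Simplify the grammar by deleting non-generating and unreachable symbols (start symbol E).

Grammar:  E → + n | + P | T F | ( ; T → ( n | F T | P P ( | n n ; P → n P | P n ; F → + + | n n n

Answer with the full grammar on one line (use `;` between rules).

E → + n | T F | (; T → ( n | F T | n n; F → + + | n n n

Generating nonterminals: {E, F, T}.
Reachable from E after that: {E, F, T}.
Removed useless symbols: {P} and every production mentioning them.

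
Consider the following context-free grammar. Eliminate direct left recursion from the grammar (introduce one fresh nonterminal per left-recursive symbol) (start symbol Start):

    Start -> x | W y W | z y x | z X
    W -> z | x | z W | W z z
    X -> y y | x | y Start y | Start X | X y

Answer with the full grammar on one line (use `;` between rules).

W, X are directly left-recursive.
For W: α = {z z}, β = {z, x, z W}. Rewrite as W → β W1 and W1 → α W1 | ε.
For X: α = {y}, β = {y y, x, y Start y, Start X}. Rewrite as X → β X1 and X1 → α X1 | ε.

Start -> x | W y W | z y x | z X; W -> z W1 | x W1 | z W W1; X -> y y X1 | x X1 | y Start y X1 | Start X X1; W1 -> z z W1 | ε; X1 -> y X1 | ε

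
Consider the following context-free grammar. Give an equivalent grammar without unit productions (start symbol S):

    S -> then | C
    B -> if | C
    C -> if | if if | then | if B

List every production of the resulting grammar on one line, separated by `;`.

S -> if | if if | then | if B; B -> if | if if | then | if B; C -> if | if if | then | if B

Unit pairs: B ⇒* {C}; S ⇒* {C}.
For each unit pair (A, B), copy every non-unit production of B to A, then drop all unit productions.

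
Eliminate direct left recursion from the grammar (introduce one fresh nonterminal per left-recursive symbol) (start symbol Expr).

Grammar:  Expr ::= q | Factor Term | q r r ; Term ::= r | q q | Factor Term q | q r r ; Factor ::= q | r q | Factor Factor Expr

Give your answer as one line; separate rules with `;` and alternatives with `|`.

Expr ::= q | Factor Term | q r r; Term ::= r | q q | Factor Term q | q r r; Factor ::= q Factor1 | r q Factor1; Factor1 ::= Factor Expr Factor1 | ε

Directly left-recursive nonterminal: Factor.
For Factor: α = {Factor Expr}, β = {q, r q}. Rewrite as Factor → β Factor1 and Factor1 → α Factor1 | ε.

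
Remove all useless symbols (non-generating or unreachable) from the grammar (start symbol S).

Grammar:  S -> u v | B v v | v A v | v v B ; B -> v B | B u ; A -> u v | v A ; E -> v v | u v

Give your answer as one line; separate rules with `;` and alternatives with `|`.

S -> u v | v A v; A -> u v | v A

Generating nonterminals: {A, E, S}.
Reachable from S after that: {A, S}.
Removed useless symbols: {B, E} and every production mentioning them.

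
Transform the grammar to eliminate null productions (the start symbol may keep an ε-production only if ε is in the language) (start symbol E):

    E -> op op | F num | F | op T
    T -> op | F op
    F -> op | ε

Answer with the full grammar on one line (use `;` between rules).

E -> op op | F num | num | F | op T | ε; T -> op | F op; F -> op

Nullable nonterminals: {E, F}.
ε ∈ L(G) since E is nullable, so keep E → ε.
Expand every rule over subsets of its nullable positions: E → F num gives F num | num.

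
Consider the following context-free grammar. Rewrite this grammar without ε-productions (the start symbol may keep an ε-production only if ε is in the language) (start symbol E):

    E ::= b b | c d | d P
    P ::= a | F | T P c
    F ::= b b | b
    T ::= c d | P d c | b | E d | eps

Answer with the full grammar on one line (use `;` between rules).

E ::= b b | c d | d P; P ::= a | F | T P c | P c; F ::= b b | b; T ::= c d | P d c | b | E d

Nullable set = {T}.
ε ∉ L(G), so no ε-production is kept.
Add the nullable-subset variants: P → T P c gives T P c | P c.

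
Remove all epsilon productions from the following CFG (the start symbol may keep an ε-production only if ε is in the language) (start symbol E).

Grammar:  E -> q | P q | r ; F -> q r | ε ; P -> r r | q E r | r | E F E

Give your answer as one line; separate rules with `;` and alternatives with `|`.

E -> q | P q | r; F -> q r; P -> r r | q E r | r | E F E | E E

Nullable set = {F}.
ε ∉ L(G), so no ε-production is kept.
Expand every rule over subsets of its nullable positions: P → E F E gives E F E | E E.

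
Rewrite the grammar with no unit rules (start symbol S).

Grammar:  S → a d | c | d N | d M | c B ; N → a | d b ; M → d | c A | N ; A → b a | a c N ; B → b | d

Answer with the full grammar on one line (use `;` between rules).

Unit pairs: M ⇒* {N}.
Replace each nonterminal's rules with the union of the non-unit rules of every nonterminal it unit-derives.

S → a d | c | d N | d M | c B; N → a | d b; M → a | d b | d | c A; A → b a | a c N; B → b | d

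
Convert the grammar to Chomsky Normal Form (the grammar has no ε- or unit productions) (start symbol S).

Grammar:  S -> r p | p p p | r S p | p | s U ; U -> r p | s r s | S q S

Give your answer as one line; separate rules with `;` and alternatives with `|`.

S -> X1 X2 | X2 Y1 | X1 Y2 | p | X3 U; U -> X1 X2 | X3 Y3 | S Y4; X1 -> r; X2 -> p; X3 -> s; X4 -> q; Y1 -> X2 X2; Y2 -> S X2; Y3 -> X1 X3; Y4 -> X4 S

Introduce a nonterminal for each terminal appearing in a rule of length ≥ 2: X1 → r, X2 → p, X3 → s, X4 → q.
Binarize each right-hand side of length ≥ 3 by chaining fresh nonterminals (Y1, Y2, …): affected rules were S → X2 X2 X2; S → X1 S X2; U → X3 X1 X3; U → S X4 S.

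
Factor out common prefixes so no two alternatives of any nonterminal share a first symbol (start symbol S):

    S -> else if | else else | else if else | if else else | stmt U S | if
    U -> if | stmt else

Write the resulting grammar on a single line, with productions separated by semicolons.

S has alternatives sharing prefix 'else': factor to S → else S' with S' → if | else | if else.
S has alternatives sharing prefix 'if': factor to S → if S'' with S'' → else else | ε.
S' has alternatives sharing prefix 'if': factor to S' → if S''' with S''' → ε | else.

S -> stmt U S | else S' | if S''; U -> if | stmt else; S' -> else | if S'''; S'' -> else else | ε; S''' -> ε | else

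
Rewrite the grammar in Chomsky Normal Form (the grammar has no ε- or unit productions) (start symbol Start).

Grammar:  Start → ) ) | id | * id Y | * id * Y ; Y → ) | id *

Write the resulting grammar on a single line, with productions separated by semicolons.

Introduce a nonterminal for each terminal appearing in a rule of length ≥ 2: X1 → ), X2 → *, X3 → id.
Binarize each right-hand side of length ≥ 3 by chaining fresh nonterminals (Y1, Y2, …): affected rules were Start → X2 X3 Y; Start → X2 X3 X2 Y.

Start → X1 X1 | id | X2 Y1 | X2 Y2; Y → ) | X3 X2; X1 → ); X2 → *; X3 → id; Y1 → X3 Y; Y2 → X3 Y3; Y3 → X2 Y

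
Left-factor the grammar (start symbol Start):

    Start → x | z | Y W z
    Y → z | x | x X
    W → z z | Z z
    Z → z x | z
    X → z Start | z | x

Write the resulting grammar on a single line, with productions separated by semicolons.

Y has alternatives sharing prefix 'x': factor to Y → x Y1 with Y1 → ε | X.
Z has alternatives sharing prefix 'z': factor to Z → z Z1 with Z1 → x | ε.
X has alternatives sharing prefix 'z': factor to X → z X1 with X1 → Start | ε.

Start → x | z | Y W z; Y → z | x Y1; W → z z | Z z; Z → z Z1; X → x | z X1; Y1 → ε | X; Z1 → x | ε; X1 → Start | ε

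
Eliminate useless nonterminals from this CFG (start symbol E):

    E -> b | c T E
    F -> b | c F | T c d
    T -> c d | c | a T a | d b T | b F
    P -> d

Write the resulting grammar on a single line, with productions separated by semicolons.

Generating nonterminals: {E, F, P, T}.
Reachable from E after that: {E, F, T}.
Removed useless symbols: {P} and every production mentioning them.

E -> b | c T E; F -> b | c F | T c d; T -> c d | c | a T a | d b T | b F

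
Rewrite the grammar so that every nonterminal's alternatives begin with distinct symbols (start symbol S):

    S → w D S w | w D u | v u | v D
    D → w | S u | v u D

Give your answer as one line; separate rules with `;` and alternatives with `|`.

S has alternatives sharing prefix 'w D': factor to S → w D S' with S' → S w | u.
S has alternatives sharing prefix 'v': factor to S → v S'' with S'' → u | D.

S → w D S' | v S''; D → w | S u | v u D; S' → S w | u; S'' → u | D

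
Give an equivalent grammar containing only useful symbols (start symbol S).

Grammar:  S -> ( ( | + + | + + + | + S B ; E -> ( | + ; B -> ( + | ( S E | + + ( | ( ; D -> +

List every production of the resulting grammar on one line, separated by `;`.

Generating nonterminals: {B, D, E, S}.
Reachable from S after that: {B, E, S}.
Removed useless symbols: {D} and every production mentioning them.

S -> ( ( | + + | + + + | + S B; E -> ( | +; B -> ( + | ( S E | + + ( | (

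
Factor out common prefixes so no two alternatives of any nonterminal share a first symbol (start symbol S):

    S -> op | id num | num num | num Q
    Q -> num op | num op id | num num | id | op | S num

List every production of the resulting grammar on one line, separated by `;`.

S -> op | id num | num S'; Q -> id | op | S num | num Q'; S' -> num | Q; Q' -> num | op Q''; Q'' -> ε | id

S has alternatives sharing prefix 'num': factor to S → num S' with S' → num | Q.
Q has alternatives sharing prefix 'num': factor to Q → num Q' with Q' → op | op id | num.
Q' has alternatives sharing prefix 'op': factor to Q' → op Q'' with Q'' → ε | id.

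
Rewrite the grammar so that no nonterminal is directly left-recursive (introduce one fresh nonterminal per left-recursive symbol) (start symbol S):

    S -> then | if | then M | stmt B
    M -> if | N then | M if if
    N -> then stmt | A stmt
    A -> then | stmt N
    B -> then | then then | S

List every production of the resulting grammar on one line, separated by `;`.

S -> then | if | then M | stmt B; M -> if M' | N then M'; N -> then stmt | A stmt; A -> then | stmt N; B -> then | then then | S; M' -> if if M' | ε

M is directly left-recursive.
For M: α = {if if}, β = {if, N then}. Rewrite as M → β M' and M' → α M' | ε.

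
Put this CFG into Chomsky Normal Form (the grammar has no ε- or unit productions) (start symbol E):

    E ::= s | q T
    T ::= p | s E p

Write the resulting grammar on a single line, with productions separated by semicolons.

E ::= s | X1 T; T ::= p | X2 Y1; X1 ::= q; X2 ::= s; X3 ::= p; Y1 ::= E X3

Introduce a nonterminal for each terminal appearing in a rule of length ≥ 2: X1 → q, X2 → s, X3 → p.
Binarize each right-hand side of length ≥ 3 by chaining fresh nonterminals (Y1, Y2, …): affected rules were T → X2 E X3.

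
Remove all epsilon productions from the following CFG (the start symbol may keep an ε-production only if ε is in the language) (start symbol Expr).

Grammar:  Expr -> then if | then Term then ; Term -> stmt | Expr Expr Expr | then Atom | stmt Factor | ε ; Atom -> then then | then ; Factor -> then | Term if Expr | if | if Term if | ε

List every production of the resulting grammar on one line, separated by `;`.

Nullable set = {Factor, Term}.
ε ∉ L(G), so no ε-production is kept.
Expand every rule over subsets of its nullable positions: Expr → then Term then gives then Term then | then then. Factor → Term if Expr gives Term if Expr | if Expr. Factor → if Term if gives if Term if | if if.

Expr -> then if | then Term then | then then; Term -> stmt | Expr Expr Expr | then Atom | stmt Factor; Atom -> then then | then; Factor -> then | Term if Expr | if Expr | if | if Term if | if if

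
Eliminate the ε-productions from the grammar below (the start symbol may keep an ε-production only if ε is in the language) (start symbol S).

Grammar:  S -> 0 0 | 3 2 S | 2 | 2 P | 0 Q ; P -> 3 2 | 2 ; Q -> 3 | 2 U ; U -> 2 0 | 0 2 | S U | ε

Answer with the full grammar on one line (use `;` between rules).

Nullable nonterminals: {U}.
ε ∉ L(G), so no ε-production is kept.
For each production, add variants omitting each subset of nullable occurrences: Q → 2 U gives 2 U | 2. U → S U gives S U | S.

S -> 0 0 | 3 2 S | 2 | 2 P | 0 Q; P -> 3 2 | 2; Q -> 3 | 2 U | 2; U -> 2 0 | 0 2 | S U | S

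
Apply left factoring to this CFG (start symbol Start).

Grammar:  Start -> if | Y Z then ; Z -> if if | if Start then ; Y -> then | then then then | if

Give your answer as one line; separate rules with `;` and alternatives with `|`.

Start -> if | Y Z then; Z -> if Z1; Y -> if | then Y1; Z1 -> if | Start then; Y1 -> ε | then then

Z has alternatives sharing prefix 'if': factor to Z → if Z1 with Z1 → if | Start then.
Y has alternatives sharing prefix 'then': factor to Y → then Y1 with Y1 → ε | then then.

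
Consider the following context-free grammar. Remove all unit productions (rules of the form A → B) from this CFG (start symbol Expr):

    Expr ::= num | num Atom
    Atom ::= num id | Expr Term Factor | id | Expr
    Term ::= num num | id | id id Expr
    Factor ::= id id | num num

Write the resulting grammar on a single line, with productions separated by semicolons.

Unit pairs: Atom ⇒* {Expr}.
Replace each nonterminal's rules with the union of the non-unit rules of every nonterminal it unit-derives.

Expr ::= num | num Atom; Atom ::= num id | Expr Term Factor | id | num | num Atom; Term ::= num num | id | id id Expr; Factor ::= id id | num num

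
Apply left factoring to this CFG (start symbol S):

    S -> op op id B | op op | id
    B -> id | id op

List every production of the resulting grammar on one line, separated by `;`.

S has alternatives sharing prefix 'op op': factor to S → op op S' with S' → id B | ε.
B has alternatives sharing prefix 'id': factor to B → id B' with B' → ε | op.

S -> id | op op S'; B -> id B'; S' -> id B | ε; B' -> ε | op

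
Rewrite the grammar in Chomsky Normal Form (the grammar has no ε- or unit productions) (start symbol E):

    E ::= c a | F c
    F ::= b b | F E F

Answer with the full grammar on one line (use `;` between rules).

Introduce a nonterminal for each terminal appearing in a rule of length ≥ 2: X1 → c, X2 → a, X3 → b.
Binarize each right-hand side of length ≥ 3 by chaining fresh nonterminals (Y1, Y2, …): affected rules were F → F E F.

E ::= X1 X2 | F X1; F ::= X3 X3 | F Y1; X1 ::= c; X2 ::= a; X3 ::= b; Y1 ::= E F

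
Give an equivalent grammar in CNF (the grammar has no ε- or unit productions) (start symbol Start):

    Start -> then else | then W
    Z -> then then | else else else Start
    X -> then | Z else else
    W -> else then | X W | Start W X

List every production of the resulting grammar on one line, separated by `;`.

Introduce a nonterminal for each terminal appearing in a rule of length ≥ 2: X1 → then, X2 → else.
Binarize each right-hand side of length ≥ 3 by chaining fresh nonterminals (Y1, Y2, …): affected rules were Z → X2 X2 X2 Start; X → Z X2 X2; W → Start W X.

Start -> X1 X2 | X1 W; Z -> X1 X1 | X2 Y1; X -> then | Z Y3; W -> X2 X1 | X W | Start Y4; X1 -> then; X2 -> else; Y1 -> X2 Y2; Y2 -> X2 Start; Y3 -> X2 X2; Y4 -> W X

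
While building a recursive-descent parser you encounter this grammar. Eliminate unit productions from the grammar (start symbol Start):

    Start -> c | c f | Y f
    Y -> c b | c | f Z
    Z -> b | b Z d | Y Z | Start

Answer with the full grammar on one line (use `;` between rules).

Unit pairs: Z ⇒* {Start}.
Replace each nonterminal's rules with the union of the non-unit rules of every nonterminal it unit-derives.

Start -> c | c f | Y f; Y -> c b | c | f Z; Z -> b | b Z d | Y Z | c | c f | Y f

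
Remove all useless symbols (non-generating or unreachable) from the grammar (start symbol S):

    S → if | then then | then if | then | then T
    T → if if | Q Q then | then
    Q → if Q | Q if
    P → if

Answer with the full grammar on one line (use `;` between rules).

S → if | then then | then if | then | then T; T → if if | then

Generating nonterminals: {P, S, T}.
Reachable from S after that: {S, T}.
Removed useless symbols: {P, Q} and every production mentioning them.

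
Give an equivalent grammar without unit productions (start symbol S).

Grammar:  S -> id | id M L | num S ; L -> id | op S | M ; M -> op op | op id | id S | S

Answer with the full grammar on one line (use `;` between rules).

S -> id | id M L | num S; L -> id | op S | id M L | num S | op op | op id | id S; M -> id | id M L | num S | op op | op id | id S

Unit pairs: L ⇒* {M, S}; M ⇒* {S}.
For every A with A ⇒* B via unit rules, add B's non-unit alternatives to A; then delete every rule of the form X → Y.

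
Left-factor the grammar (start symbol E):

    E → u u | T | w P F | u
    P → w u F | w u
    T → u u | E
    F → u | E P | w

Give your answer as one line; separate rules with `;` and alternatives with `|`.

E has alternatives sharing prefix 'u': factor to E → u E' with E' → u | ε.
P has alternatives sharing prefix 'w u': factor to P → w u P' with P' → F | ε.

E → T | w P F | u E'; P → w u P'; T → u u | E; F → u | E P | w; E' → u | ε; P' → F | ε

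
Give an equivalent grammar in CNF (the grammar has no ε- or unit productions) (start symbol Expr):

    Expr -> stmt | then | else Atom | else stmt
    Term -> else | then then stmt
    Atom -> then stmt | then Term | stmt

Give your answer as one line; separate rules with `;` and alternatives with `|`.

Expr -> stmt | then | X1 Atom | X1 X2; Term -> else | X3 Y1; Atom -> X3 X2 | X3 Term | stmt; X1 -> else; X2 -> stmt; X3 -> then; Y1 -> X3 X2

Introduce a nonterminal for each terminal appearing in a rule of length ≥ 2: X1 → else, X2 → stmt, X3 → then.
Binarize each right-hand side of length ≥ 3 by chaining fresh nonterminals (Y1, Y2, …): affected rules were Term → X3 X3 X2.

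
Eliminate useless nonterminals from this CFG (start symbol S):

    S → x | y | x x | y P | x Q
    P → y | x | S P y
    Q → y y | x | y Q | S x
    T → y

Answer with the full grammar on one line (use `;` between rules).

Generating nonterminals: {P, Q, S, T}.
Reachable from S after that: {P, Q, S}.
Removed useless symbols: {T} and every production mentioning them.

S → x | y | x x | y P | x Q; P → y | x | S P y; Q → y y | x | y Q | S x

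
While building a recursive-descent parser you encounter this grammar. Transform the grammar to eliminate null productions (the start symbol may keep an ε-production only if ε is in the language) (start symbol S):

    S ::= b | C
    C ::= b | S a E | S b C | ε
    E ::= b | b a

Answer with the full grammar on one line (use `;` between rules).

S ::= b | C | ε; C ::= b | S a E | a E | S b C | S b | b C; E ::= b | b a

The nullable symbols are {C, S}.
ε ∈ L(G) since S is nullable, so keep S → ε.
For each production, add variants omitting each subset of nullable occurrences: C → S a E gives S a E | a E. C → S b C gives S b C | S b | b C.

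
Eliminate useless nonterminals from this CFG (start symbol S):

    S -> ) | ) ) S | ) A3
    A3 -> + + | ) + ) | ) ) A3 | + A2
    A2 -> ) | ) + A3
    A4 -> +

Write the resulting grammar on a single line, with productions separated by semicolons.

S -> ) | ) ) S | ) A3; A3 -> + + | ) + ) | ) ) A3 | + A2; A2 -> ) | ) + A3

Generating nonterminals: {A2, A3, A4, S}.
Reachable from S after that: {A2, A3, S}.
Removed useless symbols: {A4} and every production mentioning them.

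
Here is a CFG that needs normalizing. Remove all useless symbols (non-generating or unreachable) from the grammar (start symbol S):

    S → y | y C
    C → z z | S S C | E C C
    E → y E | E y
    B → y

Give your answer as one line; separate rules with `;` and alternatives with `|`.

S → y | y C; C → z z | S S C

Generating nonterminals: {B, C, S}.
Reachable from S after that: {C, S}.
Removed useless symbols: {B, E} and every production mentioning them.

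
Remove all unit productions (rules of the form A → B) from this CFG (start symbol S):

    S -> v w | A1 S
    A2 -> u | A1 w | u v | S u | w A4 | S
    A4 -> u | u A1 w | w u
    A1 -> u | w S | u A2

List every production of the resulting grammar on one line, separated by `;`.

S -> v w | A1 S; A2 -> u | A1 w | u v | S u | w A4 | v w | A1 S; A4 -> u | u A1 w | w u; A1 -> u | w S | u A2

Unit pairs: A2 ⇒* {S}.
Replace each nonterminal's rules with the union of the non-unit rules of every nonterminal it unit-derives.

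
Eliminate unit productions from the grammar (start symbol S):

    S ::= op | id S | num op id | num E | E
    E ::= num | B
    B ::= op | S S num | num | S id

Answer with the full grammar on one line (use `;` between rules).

Unit pairs: E ⇒* {B}; S ⇒* {B, E}.
For every A with A ⇒* B via unit rules, add B's non-unit alternatives to A; then delete every rule of the form X → Y.

S ::= op | S S num | num | S id | id S | num op id | num E; E ::= op | S S num | num | S id; B ::= op | S S num | num | S id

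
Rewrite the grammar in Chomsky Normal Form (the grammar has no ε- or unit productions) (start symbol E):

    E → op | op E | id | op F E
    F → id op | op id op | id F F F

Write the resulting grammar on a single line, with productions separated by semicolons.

E → op | X1 E | id | X1 Y1; F → X2 X1 | X1 Y2 | X2 Y3; X1 → op; X2 → id; Y1 → F E; Y2 → X2 X1; Y3 → F Y4; Y4 → F F

Introduce a nonterminal for each terminal appearing in a rule of length ≥ 2: X1 → op, X2 → id.
Binarize each right-hand side of length ≥ 3 by chaining fresh nonterminals (Y1, Y2, …): affected rules were E → X1 F E; F → X1 X2 X1; F → X2 F F F.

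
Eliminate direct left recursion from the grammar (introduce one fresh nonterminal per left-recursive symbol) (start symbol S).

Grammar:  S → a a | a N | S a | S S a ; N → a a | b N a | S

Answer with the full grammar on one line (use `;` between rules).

S → a a S' | a N S'; N → a a | b N a | S; S' → a S' | S a S' | ε

S is directly left-recursive.
For S: α = {a, S a}, β = {a a, a N}. Rewrite as S → β S' and S' → α S' | ε.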